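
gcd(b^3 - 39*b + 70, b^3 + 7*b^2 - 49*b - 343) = b + 7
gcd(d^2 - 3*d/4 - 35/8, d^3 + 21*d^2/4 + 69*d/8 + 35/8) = d + 7/4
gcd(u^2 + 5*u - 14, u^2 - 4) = u - 2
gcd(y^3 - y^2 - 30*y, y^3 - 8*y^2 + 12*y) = y^2 - 6*y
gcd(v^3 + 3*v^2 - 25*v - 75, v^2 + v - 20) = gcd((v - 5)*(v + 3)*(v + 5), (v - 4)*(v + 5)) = v + 5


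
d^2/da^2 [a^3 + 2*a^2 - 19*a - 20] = 6*a + 4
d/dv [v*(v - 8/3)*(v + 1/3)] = 3*v^2 - 14*v/3 - 8/9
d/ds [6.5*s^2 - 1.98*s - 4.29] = 13.0*s - 1.98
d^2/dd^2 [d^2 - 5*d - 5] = 2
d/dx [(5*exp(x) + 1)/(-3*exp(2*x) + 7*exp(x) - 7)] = ((5*exp(x) + 1)*(6*exp(x) - 7) - 15*exp(2*x) + 35*exp(x) - 35)*exp(x)/(3*exp(2*x) - 7*exp(x) + 7)^2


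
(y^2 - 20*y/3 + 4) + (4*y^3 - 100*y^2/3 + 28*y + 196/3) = 4*y^3 - 97*y^2/3 + 64*y/3 + 208/3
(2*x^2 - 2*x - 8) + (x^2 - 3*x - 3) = 3*x^2 - 5*x - 11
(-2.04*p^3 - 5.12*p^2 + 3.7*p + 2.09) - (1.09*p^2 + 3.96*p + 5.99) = -2.04*p^3 - 6.21*p^2 - 0.26*p - 3.9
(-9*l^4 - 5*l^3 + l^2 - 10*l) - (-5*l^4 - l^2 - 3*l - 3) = -4*l^4 - 5*l^3 + 2*l^2 - 7*l + 3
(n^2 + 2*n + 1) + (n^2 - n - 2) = 2*n^2 + n - 1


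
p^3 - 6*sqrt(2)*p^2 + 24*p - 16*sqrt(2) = (p - 2*sqrt(2))^3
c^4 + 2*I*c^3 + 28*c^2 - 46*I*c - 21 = (c - 3*I)*(c - I)^2*(c + 7*I)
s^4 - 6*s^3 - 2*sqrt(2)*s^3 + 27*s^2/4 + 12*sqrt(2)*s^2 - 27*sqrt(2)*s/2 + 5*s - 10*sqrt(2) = (s - 4)*(s - 5/2)*(s + 1/2)*(s - 2*sqrt(2))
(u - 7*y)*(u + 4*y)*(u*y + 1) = u^3*y - 3*u^2*y^2 + u^2 - 28*u*y^3 - 3*u*y - 28*y^2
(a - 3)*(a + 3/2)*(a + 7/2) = a^3 + 2*a^2 - 39*a/4 - 63/4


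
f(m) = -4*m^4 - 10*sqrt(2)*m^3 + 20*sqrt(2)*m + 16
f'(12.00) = -33729.12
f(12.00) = -107026.20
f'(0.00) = 28.28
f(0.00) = 16.00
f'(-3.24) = 127.10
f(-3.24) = -35.43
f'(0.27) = 24.88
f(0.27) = 23.34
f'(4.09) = -1776.12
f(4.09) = -1955.21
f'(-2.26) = -3.72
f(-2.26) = 10.97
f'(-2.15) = -8.82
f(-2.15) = 10.27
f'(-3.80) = 293.60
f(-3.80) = -149.53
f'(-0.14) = 27.50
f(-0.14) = 12.08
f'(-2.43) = 7.34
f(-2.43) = 10.72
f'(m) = -16*m^3 - 30*sqrt(2)*m^2 + 20*sqrt(2)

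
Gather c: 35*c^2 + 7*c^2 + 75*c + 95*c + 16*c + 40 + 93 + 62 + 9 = 42*c^2 + 186*c + 204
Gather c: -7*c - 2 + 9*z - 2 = -7*c + 9*z - 4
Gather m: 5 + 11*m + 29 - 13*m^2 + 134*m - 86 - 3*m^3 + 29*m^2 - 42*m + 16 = -3*m^3 + 16*m^2 + 103*m - 36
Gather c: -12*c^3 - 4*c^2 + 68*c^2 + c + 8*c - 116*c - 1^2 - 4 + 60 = -12*c^3 + 64*c^2 - 107*c + 55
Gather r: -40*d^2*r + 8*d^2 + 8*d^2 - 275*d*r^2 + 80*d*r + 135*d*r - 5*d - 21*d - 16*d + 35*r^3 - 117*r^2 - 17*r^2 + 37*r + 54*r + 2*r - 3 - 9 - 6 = 16*d^2 - 42*d + 35*r^3 + r^2*(-275*d - 134) + r*(-40*d^2 + 215*d + 93) - 18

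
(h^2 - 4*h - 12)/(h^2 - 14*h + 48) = (h + 2)/(h - 8)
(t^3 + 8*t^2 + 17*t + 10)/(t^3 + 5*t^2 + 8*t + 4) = (t + 5)/(t + 2)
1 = 1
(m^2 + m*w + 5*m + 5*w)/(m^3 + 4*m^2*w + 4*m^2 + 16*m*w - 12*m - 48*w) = (m^2 + m*w + 5*m + 5*w)/(m^3 + 4*m^2*w + 4*m^2 + 16*m*w - 12*m - 48*w)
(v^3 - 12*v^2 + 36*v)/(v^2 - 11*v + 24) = v*(v^2 - 12*v + 36)/(v^2 - 11*v + 24)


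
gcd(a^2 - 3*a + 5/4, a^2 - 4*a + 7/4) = a - 1/2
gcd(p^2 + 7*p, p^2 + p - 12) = 1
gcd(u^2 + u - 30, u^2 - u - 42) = u + 6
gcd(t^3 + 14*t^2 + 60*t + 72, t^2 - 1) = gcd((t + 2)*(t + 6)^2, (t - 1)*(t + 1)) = 1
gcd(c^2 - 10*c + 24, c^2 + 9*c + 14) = 1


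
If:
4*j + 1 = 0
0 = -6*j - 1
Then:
No Solution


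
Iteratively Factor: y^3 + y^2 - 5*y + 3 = (y + 3)*(y^2 - 2*y + 1) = (y - 1)*(y + 3)*(y - 1)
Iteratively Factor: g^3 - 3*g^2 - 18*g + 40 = (g - 2)*(g^2 - g - 20) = (g - 2)*(g + 4)*(g - 5)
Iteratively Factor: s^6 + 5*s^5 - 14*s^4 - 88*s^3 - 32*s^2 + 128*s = (s)*(s^5 + 5*s^4 - 14*s^3 - 88*s^2 - 32*s + 128) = s*(s + 4)*(s^4 + s^3 - 18*s^2 - 16*s + 32) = s*(s + 4)^2*(s^3 - 3*s^2 - 6*s + 8) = s*(s - 4)*(s + 4)^2*(s^2 + s - 2) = s*(s - 4)*(s + 2)*(s + 4)^2*(s - 1)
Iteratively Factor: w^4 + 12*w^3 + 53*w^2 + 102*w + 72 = (w + 4)*(w^3 + 8*w^2 + 21*w + 18) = (w + 2)*(w + 4)*(w^2 + 6*w + 9) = (w + 2)*(w + 3)*(w + 4)*(w + 3)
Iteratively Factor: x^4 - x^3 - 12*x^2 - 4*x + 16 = (x + 2)*(x^3 - 3*x^2 - 6*x + 8) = (x - 4)*(x + 2)*(x^2 + x - 2) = (x - 4)*(x + 2)^2*(x - 1)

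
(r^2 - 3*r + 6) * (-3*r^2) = -3*r^4 + 9*r^3 - 18*r^2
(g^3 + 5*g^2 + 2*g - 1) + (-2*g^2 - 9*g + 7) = g^3 + 3*g^2 - 7*g + 6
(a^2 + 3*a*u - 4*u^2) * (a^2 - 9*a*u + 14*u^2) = a^4 - 6*a^3*u - 17*a^2*u^2 + 78*a*u^3 - 56*u^4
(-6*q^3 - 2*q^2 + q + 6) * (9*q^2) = -54*q^5 - 18*q^4 + 9*q^3 + 54*q^2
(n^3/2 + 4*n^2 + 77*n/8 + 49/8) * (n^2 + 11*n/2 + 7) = n^5/2 + 27*n^4/4 + 281*n^3/8 + 1393*n^2/16 + 1617*n/16 + 343/8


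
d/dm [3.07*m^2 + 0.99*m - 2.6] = 6.14*m + 0.99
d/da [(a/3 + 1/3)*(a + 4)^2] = (a + 2)*(a + 4)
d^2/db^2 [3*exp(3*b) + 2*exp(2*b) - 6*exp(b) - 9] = (27*exp(2*b) + 8*exp(b) - 6)*exp(b)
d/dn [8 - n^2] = -2*n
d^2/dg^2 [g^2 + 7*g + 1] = 2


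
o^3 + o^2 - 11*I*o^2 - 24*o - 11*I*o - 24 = (o + 1)*(o - 8*I)*(o - 3*I)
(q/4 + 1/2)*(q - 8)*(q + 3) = q^3/4 - 3*q^2/4 - 17*q/2 - 12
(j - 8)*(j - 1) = j^2 - 9*j + 8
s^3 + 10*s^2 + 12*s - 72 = (s - 2)*(s + 6)^2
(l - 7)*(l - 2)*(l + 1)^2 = l^4 - 7*l^3 - 3*l^2 + 19*l + 14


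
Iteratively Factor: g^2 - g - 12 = (g - 4)*(g + 3)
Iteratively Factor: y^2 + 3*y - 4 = (y + 4)*(y - 1)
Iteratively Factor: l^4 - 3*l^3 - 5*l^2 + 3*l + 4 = (l - 4)*(l^3 + l^2 - l - 1) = (l - 4)*(l - 1)*(l^2 + 2*l + 1) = (l - 4)*(l - 1)*(l + 1)*(l + 1)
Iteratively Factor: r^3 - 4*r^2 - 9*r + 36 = (r - 3)*(r^2 - r - 12) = (r - 4)*(r - 3)*(r + 3)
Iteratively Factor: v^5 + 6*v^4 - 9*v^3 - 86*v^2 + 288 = (v + 3)*(v^4 + 3*v^3 - 18*v^2 - 32*v + 96) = (v - 2)*(v + 3)*(v^3 + 5*v^2 - 8*v - 48) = (v - 2)*(v + 3)*(v + 4)*(v^2 + v - 12) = (v - 2)*(v + 3)*(v + 4)^2*(v - 3)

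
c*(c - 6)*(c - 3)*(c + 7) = c^4 - 2*c^3 - 45*c^2 + 126*c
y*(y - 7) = y^2 - 7*y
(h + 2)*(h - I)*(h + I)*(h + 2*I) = h^4 + 2*h^3 + 2*I*h^3 + h^2 + 4*I*h^2 + 2*h + 2*I*h + 4*I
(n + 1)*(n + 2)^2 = n^3 + 5*n^2 + 8*n + 4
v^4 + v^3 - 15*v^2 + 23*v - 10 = (v - 2)*(v - 1)^2*(v + 5)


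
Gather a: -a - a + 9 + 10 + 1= 20 - 2*a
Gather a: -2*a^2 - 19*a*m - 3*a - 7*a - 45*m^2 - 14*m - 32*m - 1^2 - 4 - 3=-2*a^2 + a*(-19*m - 10) - 45*m^2 - 46*m - 8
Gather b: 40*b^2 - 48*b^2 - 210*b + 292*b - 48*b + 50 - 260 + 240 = -8*b^2 + 34*b + 30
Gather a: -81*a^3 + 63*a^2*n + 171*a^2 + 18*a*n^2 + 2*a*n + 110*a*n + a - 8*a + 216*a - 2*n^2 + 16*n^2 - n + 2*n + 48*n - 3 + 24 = -81*a^3 + a^2*(63*n + 171) + a*(18*n^2 + 112*n + 209) + 14*n^2 + 49*n + 21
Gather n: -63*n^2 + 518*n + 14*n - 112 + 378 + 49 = -63*n^2 + 532*n + 315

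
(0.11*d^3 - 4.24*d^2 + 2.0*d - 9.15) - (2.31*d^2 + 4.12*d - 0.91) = 0.11*d^3 - 6.55*d^2 - 2.12*d - 8.24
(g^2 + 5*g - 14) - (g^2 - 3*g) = 8*g - 14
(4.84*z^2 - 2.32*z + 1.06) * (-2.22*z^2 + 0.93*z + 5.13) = -10.7448*z^4 + 9.6516*z^3 + 20.3184*z^2 - 10.9158*z + 5.4378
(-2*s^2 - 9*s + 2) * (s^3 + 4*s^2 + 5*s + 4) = -2*s^5 - 17*s^4 - 44*s^3 - 45*s^2 - 26*s + 8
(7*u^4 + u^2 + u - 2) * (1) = 7*u^4 + u^2 + u - 2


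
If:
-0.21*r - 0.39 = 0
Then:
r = -1.86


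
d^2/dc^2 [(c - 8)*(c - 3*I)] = 2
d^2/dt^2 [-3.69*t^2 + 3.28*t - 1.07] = -7.38000000000000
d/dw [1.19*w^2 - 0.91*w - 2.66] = 2.38*w - 0.91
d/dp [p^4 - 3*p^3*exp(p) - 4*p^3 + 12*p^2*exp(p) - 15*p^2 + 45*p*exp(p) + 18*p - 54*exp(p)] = -3*p^3*exp(p) + 4*p^3 + 3*p^2*exp(p) - 12*p^2 + 69*p*exp(p) - 30*p - 9*exp(p) + 18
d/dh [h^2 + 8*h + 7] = 2*h + 8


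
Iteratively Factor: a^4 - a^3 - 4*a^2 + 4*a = (a)*(a^3 - a^2 - 4*a + 4) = a*(a - 2)*(a^2 + a - 2) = a*(a - 2)*(a + 2)*(a - 1)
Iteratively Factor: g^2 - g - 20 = (g + 4)*(g - 5)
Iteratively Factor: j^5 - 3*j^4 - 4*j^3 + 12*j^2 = (j - 2)*(j^4 - j^3 - 6*j^2) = j*(j - 2)*(j^3 - j^2 - 6*j) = j*(j - 2)*(j + 2)*(j^2 - 3*j) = j^2*(j - 2)*(j + 2)*(j - 3)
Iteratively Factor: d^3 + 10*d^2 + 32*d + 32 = (d + 4)*(d^2 + 6*d + 8) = (d + 4)^2*(d + 2)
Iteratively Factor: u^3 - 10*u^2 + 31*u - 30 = (u - 2)*(u^2 - 8*u + 15) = (u - 3)*(u - 2)*(u - 5)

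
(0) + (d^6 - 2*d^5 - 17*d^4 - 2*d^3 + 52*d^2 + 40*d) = d^6 - 2*d^5 - 17*d^4 - 2*d^3 + 52*d^2 + 40*d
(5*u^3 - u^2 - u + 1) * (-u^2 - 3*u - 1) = -5*u^5 - 14*u^4 - u^3 + 3*u^2 - 2*u - 1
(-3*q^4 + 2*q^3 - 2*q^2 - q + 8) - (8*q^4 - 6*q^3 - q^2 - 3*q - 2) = -11*q^4 + 8*q^3 - q^2 + 2*q + 10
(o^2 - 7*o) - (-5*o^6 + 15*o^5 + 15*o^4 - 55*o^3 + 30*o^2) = 5*o^6 - 15*o^5 - 15*o^4 + 55*o^3 - 29*o^2 - 7*o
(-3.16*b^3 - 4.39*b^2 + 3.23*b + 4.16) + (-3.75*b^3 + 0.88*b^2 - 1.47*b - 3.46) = -6.91*b^3 - 3.51*b^2 + 1.76*b + 0.7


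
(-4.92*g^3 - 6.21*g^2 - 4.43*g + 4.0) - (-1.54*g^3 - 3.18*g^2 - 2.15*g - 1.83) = -3.38*g^3 - 3.03*g^2 - 2.28*g + 5.83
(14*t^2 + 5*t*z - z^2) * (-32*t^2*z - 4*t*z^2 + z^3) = -448*t^4*z - 216*t^3*z^2 + 26*t^2*z^3 + 9*t*z^4 - z^5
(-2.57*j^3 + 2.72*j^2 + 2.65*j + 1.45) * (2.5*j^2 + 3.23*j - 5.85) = -6.425*j^5 - 1.5011*j^4 + 30.4451*j^3 - 3.7275*j^2 - 10.819*j - 8.4825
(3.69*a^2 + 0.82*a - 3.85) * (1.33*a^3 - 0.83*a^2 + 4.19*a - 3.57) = 4.9077*a^5 - 1.9721*a^4 + 9.66*a^3 - 6.542*a^2 - 19.0589*a + 13.7445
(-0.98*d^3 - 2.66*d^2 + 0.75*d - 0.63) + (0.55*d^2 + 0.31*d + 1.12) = -0.98*d^3 - 2.11*d^2 + 1.06*d + 0.49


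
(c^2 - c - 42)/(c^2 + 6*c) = (c - 7)/c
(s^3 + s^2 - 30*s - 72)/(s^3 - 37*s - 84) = (s - 6)/(s - 7)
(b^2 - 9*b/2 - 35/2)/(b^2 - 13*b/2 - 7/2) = (2*b + 5)/(2*b + 1)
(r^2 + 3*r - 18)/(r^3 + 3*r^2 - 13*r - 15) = (r + 6)/(r^2 + 6*r + 5)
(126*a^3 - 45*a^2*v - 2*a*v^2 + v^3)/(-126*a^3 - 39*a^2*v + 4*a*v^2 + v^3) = (-3*a + v)/(3*a + v)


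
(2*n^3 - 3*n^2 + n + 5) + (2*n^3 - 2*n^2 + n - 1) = 4*n^3 - 5*n^2 + 2*n + 4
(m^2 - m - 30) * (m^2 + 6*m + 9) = m^4 + 5*m^3 - 27*m^2 - 189*m - 270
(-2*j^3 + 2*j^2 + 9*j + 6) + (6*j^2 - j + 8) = -2*j^3 + 8*j^2 + 8*j + 14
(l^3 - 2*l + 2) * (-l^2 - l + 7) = -l^5 - l^4 + 9*l^3 - 16*l + 14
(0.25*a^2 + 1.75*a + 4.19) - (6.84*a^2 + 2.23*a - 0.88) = -6.59*a^2 - 0.48*a + 5.07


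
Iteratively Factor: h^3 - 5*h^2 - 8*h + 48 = (h - 4)*(h^2 - h - 12) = (h - 4)*(h + 3)*(h - 4)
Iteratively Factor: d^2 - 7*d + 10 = (d - 5)*(d - 2)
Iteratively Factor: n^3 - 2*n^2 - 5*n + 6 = (n - 3)*(n^2 + n - 2) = (n - 3)*(n - 1)*(n + 2)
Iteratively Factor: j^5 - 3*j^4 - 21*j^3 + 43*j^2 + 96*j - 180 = (j - 2)*(j^4 - j^3 - 23*j^2 - 3*j + 90) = (j - 5)*(j - 2)*(j^3 + 4*j^2 - 3*j - 18) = (j - 5)*(j - 2)*(j + 3)*(j^2 + j - 6) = (j - 5)*(j - 2)^2*(j + 3)*(j + 3)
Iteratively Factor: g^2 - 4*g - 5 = (g + 1)*(g - 5)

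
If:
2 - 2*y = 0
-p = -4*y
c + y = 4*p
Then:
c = 15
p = 4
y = 1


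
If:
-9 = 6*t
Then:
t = -3/2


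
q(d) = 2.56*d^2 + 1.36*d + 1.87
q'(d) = 5.12*d + 1.36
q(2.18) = 17.00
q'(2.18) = 12.52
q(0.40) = 2.82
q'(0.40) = 3.41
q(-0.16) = 1.72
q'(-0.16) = 0.54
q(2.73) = 24.66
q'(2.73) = 15.34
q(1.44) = 9.14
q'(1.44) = 8.73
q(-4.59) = 49.56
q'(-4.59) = -22.14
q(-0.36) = 1.71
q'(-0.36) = -0.48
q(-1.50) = 5.59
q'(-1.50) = -6.32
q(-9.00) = 196.99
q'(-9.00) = -44.72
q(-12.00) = 354.19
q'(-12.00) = -60.08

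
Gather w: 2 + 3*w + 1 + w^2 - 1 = w^2 + 3*w + 2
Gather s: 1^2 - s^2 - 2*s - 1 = -s^2 - 2*s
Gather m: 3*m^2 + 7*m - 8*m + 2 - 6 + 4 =3*m^2 - m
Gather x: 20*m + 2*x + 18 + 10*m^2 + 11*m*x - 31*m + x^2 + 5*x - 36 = 10*m^2 - 11*m + x^2 + x*(11*m + 7) - 18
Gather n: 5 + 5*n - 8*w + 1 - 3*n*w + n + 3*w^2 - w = n*(6 - 3*w) + 3*w^2 - 9*w + 6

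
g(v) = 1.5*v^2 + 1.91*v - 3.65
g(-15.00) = 305.20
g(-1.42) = -3.34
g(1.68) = 3.79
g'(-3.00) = -7.09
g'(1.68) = 6.95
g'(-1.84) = -3.61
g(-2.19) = -0.64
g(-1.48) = -3.19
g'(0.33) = 2.90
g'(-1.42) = -2.35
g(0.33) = -2.86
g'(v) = 3.0*v + 1.91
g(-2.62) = 1.64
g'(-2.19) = -4.66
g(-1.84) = -2.09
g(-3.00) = 4.12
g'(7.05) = 23.06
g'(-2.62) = -5.95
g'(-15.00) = -43.09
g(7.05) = 84.37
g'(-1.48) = -2.53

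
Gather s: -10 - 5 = -15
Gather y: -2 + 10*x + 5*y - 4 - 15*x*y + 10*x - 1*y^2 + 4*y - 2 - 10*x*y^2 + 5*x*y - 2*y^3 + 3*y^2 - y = 20*x - 2*y^3 + y^2*(2 - 10*x) + y*(8 - 10*x) - 8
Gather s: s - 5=s - 5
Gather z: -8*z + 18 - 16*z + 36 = 54 - 24*z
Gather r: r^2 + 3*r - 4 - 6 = r^2 + 3*r - 10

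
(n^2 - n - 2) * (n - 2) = n^3 - 3*n^2 + 4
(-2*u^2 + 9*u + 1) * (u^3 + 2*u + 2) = -2*u^5 + 9*u^4 - 3*u^3 + 14*u^2 + 20*u + 2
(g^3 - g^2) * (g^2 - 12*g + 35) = g^5 - 13*g^4 + 47*g^3 - 35*g^2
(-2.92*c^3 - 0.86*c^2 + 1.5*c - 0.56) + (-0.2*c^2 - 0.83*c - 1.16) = -2.92*c^3 - 1.06*c^2 + 0.67*c - 1.72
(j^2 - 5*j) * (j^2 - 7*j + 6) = j^4 - 12*j^3 + 41*j^2 - 30*j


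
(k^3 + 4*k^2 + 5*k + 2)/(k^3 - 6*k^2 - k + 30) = (k^2 + 2*k + 1)/(k^2 - 8*k + 15)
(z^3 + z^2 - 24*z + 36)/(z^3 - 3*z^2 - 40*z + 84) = (z - 3)/(z - 7)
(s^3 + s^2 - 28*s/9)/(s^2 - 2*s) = (s^2 + s - 28/9)/(s - 2)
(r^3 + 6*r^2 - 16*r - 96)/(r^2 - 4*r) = r + 10 + 24/r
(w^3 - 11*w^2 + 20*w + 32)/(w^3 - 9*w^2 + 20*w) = (w^2 - 7*w - 8)/(w*(w - 5))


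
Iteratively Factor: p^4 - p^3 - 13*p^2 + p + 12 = (p - 1)*(p^3 - 13*p - 12) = (p - 1)*(p + 3)*(p^2 - 3*p - 4) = (p - 1)*(p + 1)*(p + 3)*(p - 4)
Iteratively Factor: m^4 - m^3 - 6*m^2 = (m)*(m^3 - m^2 - 6*m) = m*(m + 2)*(m^2 - 3*m) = m^2*(m + 2)*(m - 3)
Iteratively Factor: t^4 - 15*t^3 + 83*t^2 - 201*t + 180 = (t - 5)*(t^3 - 10*t^2 + 33*t - 36) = (t - 5)*(t - 4)*(t^2 - 6*t + 9) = (t - 5)*(t - 4)*(t - 3)*(t - 3)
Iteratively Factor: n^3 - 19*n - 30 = (n - 5)*(n^2 + 5*n + 6) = (n - 5)*(n + 2)*(n + 3)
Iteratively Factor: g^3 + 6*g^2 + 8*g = (g + 2)*(g^2 + 4*g) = g*(g + 2)*(g + 4)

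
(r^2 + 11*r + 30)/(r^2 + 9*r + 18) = (r + 5)/(r + 3)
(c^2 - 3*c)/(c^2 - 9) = c/(c + 3)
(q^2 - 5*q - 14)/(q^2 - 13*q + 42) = (q + 2)/(q - 6)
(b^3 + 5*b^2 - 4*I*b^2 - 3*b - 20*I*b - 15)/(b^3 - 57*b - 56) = (b^3 + b^2*(5 - 4*I) - b*(3 + 20*I) - 15)/(b^3 - 57*b - 56)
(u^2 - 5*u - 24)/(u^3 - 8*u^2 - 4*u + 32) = (u + 3)/(u^2 - 4)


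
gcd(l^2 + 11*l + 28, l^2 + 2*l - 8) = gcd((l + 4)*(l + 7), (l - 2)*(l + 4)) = l + 4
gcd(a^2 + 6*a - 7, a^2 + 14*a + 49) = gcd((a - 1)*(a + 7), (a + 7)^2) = a + 7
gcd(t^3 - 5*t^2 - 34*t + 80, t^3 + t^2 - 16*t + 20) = t^2 + 3*t - 10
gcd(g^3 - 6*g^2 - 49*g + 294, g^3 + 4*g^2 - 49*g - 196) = g^2 - 49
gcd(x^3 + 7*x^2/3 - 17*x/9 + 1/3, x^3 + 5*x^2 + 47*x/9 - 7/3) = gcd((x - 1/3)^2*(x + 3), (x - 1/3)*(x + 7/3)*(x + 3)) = x^2 + 8*x/3 - 1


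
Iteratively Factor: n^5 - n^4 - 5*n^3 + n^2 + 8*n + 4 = (n + 1)*(n^4 - 2*n^3 - 3*n^2 + 4*n + 4) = (n + 1)^2*(n^3 - 3*n^2 + 4) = (n - 2)*(n + 1)^2*(n^2 - n - 2) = (n - 2)^2*(n + 1)^2*(n + 1)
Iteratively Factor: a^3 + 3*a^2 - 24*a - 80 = (a - 5)*(a^2 + 8*a + 16) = (a - 5)*(a + 4)*(a + 4)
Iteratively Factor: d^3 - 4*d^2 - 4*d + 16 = (d - 4)*(d^2 - 4) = (d - 4)*(d - 2)*(d + 2)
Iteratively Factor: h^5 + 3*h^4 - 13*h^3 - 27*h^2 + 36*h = (h + 3)*(h^4 - 13*h^2 + 12*h) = (h + 3)*(h + 4)*(h^3 - 4*h^2 + 3*h) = h*(h + 3)*(h + 4)*(h^2 - 4*h + 3) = h*(h - 1)*(h + 3)*(h + 4)*(h - 3)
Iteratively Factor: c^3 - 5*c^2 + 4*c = (c - 4)*(c^2 - c) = c*(c - 4)*(c - 1)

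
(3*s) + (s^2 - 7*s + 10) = s^2 - 4*s + 10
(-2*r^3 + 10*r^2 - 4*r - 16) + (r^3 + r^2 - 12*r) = -r^3 + 11*r^2 - 16*r - 16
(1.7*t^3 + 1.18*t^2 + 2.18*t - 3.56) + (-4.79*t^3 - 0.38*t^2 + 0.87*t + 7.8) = -3.09*t^3 + 0.8*t^2 + 3.05*t + 4.24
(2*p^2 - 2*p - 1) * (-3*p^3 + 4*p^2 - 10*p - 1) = -6*p^5 + 14*p^4 - 25*p^3 + 14*p^2 + 12*p + 1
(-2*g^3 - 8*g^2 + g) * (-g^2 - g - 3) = 2*g^5 + 10*g^4 + 13*g^3 + 23*g^2 - 3*g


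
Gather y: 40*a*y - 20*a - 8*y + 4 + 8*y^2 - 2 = -20*a + 8*y^2 + y*(40*a - 8) + 2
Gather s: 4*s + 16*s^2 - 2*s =16*s^2 + 2*s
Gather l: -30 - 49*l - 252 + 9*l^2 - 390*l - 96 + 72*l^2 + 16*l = 81*l^2 - 423*l - 378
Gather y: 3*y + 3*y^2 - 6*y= 3*y^2 - 3*y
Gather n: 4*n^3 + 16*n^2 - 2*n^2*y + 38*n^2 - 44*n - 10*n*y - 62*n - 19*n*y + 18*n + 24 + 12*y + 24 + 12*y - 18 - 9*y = 4*n^3 + n^2*(54 - 2*y) + n*(-29*y - 88) + 15*y + 30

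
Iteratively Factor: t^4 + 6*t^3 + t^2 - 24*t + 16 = (t - 1)*(t^3 + 7*t^2 + 8*t - 16) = (t - 1)*(t + 4)*(t^2 + 3*t - 4) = (t - 1)^2*(t + 4)*(t + 4)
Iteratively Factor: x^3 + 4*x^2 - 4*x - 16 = (x + 2)*(x^2 + 2*x - 8) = (x + 2)*(x + 4)*(x - 2)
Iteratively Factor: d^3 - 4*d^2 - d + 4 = (d - 4)*(d^2 - 1) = (d - 4)*(d + 1)*(d - 1)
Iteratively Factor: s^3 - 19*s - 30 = (s + 2)*(s^2 - 2*s - 15) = (s - 5)*(s + 2)*(s + 3)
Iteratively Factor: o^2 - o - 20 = (o + 4)*(o - 5)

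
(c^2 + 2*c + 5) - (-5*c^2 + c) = 6*c^2 + c + 5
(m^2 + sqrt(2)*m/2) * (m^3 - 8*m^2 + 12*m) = m^5 - 8*m^4 + sqrt(2)*m^4/2 - 4*sqrt(2)*m^3 + 12*m^3 + 6*sqrt(2)*m^2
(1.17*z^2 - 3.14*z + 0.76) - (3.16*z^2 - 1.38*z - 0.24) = -1.99*z^2 - 1.76*z + 1.0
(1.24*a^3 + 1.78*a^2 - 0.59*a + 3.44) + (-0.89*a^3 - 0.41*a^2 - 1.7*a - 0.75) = 0.35*a^3 + 1.37*a^2 - 2.29*a + 2.69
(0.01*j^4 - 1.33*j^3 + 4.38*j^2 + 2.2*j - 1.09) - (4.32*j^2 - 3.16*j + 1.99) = 0.01*j^4 - 1.33*j^3 + 0.0599999999999996*j^2 + 5.36*j - 3.08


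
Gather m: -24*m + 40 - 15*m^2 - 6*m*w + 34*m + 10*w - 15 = -15*m^2 + m*(10 - 6*w) + 10*w + 25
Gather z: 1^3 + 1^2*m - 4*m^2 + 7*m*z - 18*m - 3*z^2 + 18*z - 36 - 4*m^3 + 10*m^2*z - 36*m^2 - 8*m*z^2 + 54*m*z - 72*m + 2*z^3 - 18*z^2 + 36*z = -4*m^3 - 40*m^2 - 89*m + 2*z^3 + z^2*(-8*m - 21) + z*(10*m^2 + 61*m + 54) - 35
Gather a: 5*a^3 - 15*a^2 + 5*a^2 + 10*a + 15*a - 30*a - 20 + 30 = 5*a^3 - 10*a^2 - 5*a + 10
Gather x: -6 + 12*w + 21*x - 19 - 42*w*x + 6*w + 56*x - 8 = 18*w + x*(77 - 42*w) - 33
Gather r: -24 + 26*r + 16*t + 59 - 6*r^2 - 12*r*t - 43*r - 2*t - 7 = -6*r^2 + r*(-12*t - 17) + 14*t + 28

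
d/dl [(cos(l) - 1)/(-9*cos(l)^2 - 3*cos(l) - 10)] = (-9*cos(l)^2 + 18*cos(l) + 13)*sin(l)/(-9*sin(l)^2 + 3*cos(l) + 19)^2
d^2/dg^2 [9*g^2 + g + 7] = 18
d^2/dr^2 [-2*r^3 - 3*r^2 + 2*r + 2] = -12*r - 6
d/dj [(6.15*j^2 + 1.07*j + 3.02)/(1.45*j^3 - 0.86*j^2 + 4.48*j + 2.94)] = (-8.9175*j^4 - 3.103*j^3 + 15.3352*j^2 + 41.3564*j - 10.3838)/(2.1025*j^6 - 2.494*j^5 + 13.7316*j^4 + 0.820399999999999*j^3 + 15.0136*j^2 + 26.3424*j + 8.6436)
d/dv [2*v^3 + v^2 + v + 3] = 6*v^2 + 2*v + 1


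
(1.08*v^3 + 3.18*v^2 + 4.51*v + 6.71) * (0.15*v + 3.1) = 0.162*v^4 + 3.825*v^3 + 10.5345*v^2 + 14.9875*v + 20.801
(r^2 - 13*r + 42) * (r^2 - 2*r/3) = r^4 - 41*r^3/3 + 152*r^2/3 - 28*r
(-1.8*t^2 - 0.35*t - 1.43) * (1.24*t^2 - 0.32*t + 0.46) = -2.232*t^4 + 0.142*t^3 - 2.4892*t^2 + 0.2966*t - 0.6578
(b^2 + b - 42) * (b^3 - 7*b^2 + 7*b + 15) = b^5 - 6*b^4 - 42*b^3 + 316*b^2 - 279*b - 630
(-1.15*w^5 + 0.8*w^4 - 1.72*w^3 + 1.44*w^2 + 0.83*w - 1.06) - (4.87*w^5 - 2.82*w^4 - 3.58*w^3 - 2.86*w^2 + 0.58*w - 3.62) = -6.02*w^5 + 3.62*w^4 + 1.86*w^3 + 4.3*w^2 + 0.25*w + 2.56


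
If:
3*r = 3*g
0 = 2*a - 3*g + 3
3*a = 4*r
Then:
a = 12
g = 9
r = 9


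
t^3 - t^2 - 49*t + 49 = (t - 7)*(t - 1)*(t + 7)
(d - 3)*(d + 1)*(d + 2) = d^3 - 7*d - 6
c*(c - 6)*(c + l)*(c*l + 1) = c^4*l + c^3*l^2 - 6*c^3*l + c^3 - 6*c^2*l^2 + c^2*l - 6*c^2 - 6*c*l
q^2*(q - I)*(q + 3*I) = q^4 + 2*I*q^3 + 3*q^2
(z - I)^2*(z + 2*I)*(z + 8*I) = z^4 + 8*I*z^3 + 3*z^2 + 22*I*z + 16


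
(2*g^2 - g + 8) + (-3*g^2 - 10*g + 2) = -g^2 - 11*g + 10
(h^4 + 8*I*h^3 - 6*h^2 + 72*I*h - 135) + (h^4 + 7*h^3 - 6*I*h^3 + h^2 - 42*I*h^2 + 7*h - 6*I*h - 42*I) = 2*h^4 + 7*h^3 + 2*I*h^3 - 5*h^2 - 42*I*h^2 + 7*h + 66*I*h - 135 - 42*I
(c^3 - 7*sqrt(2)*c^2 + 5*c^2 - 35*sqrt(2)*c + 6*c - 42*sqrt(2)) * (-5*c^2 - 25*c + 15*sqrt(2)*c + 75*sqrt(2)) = -5*c^5 - 50*c^4 + 50*sqrt(2)*c^4 - 365*c^3 + 500*sqrt(2)*c^3 - 2250*c^2 + 1550*sqrt(2)*c^2 - 6510*c + 1500*sqrt(2)*c - 6300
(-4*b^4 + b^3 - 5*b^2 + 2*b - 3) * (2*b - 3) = -8*b^5 + 14*b^4 - 13*b^3 + 19*b^2 - 12*b + 9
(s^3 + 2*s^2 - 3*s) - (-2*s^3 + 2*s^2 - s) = 3*s^3 - 2*s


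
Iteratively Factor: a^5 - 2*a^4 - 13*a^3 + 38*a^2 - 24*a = (a - 3)*(a^4 + a^3 - 10*a^2 + 8*a) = (a - 3)*(a - 1)*(a^3 + 2*a^2 - 8*a) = (a - 3)*(a - 1)*(a + 4)*(a^2 - 2*a) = a*(a - 3)*(a - 1)*(a + 4)*(a - 2)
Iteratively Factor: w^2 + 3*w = (w + 3)*(w)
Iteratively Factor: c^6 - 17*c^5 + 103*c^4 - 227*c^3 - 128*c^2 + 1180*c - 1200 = (c - 4)*(c^5 - 13*c^4 + 51*c^3 - 23*c^2 - 220*c + 300) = (c - 4)*(c + 2)*(c^4 - 15*c^3 + 81*c^2 - 185*c + 150) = (c - 5)*(c - 4)*(c + 2)*(c^3 - 10*c^2 + 31*c - 30) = (c - 5)^2*(c - 4)*(c + 2)*(c^2 - 5*c + 6) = (c - 5)^2*(c - 4)*(c - 3)*(c + 2)*(c - 2)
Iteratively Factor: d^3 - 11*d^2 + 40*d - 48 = (d - 3)*(d^2 - 8*d + 16) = (d - 4)*(d - 3)*(d - 4)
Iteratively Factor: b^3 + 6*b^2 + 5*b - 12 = (b + 4)*(b^2 + 2*b - 3) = (b - 1)*(b + 4)*(b + 3)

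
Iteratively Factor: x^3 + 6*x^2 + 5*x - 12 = (x - 1)*(x^2 + 7*x + 12) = (x - 1)*(x + 4)*(x + 3)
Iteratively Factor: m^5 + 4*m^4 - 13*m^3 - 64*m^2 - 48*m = (m + 4)*(m^4 - 13*m^2 - 12*m) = (m + 1)*(m + 4)*(m^3 - m^2 - 12*m) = (m - 4)*(m + 1)*(m + 4)*(m^2 + 3*m) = (m - 4)*(m + 1)*(m + 3)*(m + 4)*(m)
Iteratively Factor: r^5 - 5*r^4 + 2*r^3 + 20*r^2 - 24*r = (r - 2)*(r^4 - 3*r^3 - 4*r^2 + 12*r) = (r - 2)*(r + 2)*(r^3 - 5*r^2 + 6*r) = r*(r - 2)*(r + 2)*(r^2 - 5*r + 6) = r*(r - 2)^2*(r + 2)*(r - 3)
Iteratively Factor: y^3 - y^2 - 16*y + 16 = (y - 1)*(y^2 - 16) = (y - 1)*(y + 4)*(y - 4)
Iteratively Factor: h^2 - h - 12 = (h + 3)*(h - 4)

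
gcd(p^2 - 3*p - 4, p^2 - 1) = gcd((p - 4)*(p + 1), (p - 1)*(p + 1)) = p + 1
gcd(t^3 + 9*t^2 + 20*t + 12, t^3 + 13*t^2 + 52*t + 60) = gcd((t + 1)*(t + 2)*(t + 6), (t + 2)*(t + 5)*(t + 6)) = t^2 + 8*t + 12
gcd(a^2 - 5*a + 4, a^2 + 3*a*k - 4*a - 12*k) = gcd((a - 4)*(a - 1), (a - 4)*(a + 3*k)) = a - 4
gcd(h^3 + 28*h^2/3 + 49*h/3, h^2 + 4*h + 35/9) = h + 7/3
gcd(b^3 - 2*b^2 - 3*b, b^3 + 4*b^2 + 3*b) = b^2 + b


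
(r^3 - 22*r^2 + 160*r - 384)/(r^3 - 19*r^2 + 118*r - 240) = (r - 8)/(r - 5)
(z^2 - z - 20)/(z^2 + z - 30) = (z + 4)/(z + 6)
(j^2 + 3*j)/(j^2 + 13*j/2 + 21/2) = 2*j/(2*j + 7)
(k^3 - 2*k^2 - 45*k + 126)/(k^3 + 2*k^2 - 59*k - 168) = (k^2 - 9*k + 18)/(k^2 - 5*k - 24)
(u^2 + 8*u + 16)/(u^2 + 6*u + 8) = (u + 4)/(u + 2)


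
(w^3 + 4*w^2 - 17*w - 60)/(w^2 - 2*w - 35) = (w^2 - w - 12)/(w - 7)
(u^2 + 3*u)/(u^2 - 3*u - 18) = u/(u - 6)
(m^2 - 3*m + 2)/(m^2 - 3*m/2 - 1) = 2*(m - 1)/(2*m + 1)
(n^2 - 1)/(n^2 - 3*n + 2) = (n + 1)/(n - 2)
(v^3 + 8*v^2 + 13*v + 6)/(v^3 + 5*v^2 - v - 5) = (v^2 + 7*v + 6)/(v^2 + 4*v - 5)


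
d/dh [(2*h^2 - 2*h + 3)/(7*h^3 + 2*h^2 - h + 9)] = (-14*h^4 + 28*h^3 - 61*h^2 + 24*h - 15)/(49*h^6 + 28*h^5 - 10*h^4 + 122*h^3 + 37*h^2 - 18*h + 81)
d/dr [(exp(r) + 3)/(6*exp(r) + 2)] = -4*exp(r)/(3*exp(r) + 1)^2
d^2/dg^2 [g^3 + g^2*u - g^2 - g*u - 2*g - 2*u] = 6*g + 2*u - 2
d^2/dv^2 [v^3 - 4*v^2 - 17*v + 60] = 6*v - 8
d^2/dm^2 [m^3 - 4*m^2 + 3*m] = 6*m - 8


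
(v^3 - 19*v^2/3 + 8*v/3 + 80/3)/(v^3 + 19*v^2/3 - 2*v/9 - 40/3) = 3*(v^2 - 8*v + 16)/(3*v^2 + 14*v - 24)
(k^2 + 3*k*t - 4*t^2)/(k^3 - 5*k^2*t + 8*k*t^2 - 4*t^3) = (k + 4*t)/(k^2 - 4*k*t + 4*t^2)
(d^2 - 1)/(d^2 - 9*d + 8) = (d + 1)/(d - 8)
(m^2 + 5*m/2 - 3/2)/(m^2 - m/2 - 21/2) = (2*m - 1)/(2*m - 7)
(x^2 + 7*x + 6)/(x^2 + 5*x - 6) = (x + 1)/(x - 1)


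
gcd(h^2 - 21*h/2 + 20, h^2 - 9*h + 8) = h - 8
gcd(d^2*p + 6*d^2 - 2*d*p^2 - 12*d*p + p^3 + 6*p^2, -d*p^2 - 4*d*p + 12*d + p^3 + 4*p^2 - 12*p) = -d*p - 6*d + p^2 + 6*p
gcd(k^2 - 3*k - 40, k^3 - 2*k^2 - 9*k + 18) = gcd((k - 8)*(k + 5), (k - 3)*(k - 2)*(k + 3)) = 1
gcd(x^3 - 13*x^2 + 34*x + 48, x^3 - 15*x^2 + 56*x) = x - 8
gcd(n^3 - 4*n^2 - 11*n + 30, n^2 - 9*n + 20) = n - 5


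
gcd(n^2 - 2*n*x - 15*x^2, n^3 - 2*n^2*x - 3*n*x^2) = 1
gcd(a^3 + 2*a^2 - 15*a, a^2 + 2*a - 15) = a^2 + 2*a - 15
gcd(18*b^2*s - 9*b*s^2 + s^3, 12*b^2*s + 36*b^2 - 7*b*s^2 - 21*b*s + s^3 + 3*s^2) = -3*b + s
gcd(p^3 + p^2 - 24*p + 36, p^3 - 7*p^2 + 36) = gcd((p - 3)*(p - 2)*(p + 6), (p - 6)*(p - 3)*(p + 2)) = p - 3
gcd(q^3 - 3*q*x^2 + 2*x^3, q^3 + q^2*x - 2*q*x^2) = -q^2 - q*x + 2*x^2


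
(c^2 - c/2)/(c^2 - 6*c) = (c - 1/2)/(c - 6)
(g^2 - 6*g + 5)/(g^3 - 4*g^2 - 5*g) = (g - 1)/(g*(g + 1))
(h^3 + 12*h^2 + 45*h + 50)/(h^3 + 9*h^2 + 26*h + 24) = (h^2 + 10*h + 25)/(h^2 + 7*h + 12)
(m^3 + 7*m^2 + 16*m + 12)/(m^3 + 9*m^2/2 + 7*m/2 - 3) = 2*(m + 2)/(2*m - 1)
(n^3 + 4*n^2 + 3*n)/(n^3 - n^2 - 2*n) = (n + 3)/(n - 2)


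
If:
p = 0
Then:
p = 0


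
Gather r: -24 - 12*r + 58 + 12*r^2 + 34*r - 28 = 12*r^2 + 22*r + 6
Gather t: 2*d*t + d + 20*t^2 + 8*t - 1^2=d + 20*t^2 + t*(2*d + 8) - 1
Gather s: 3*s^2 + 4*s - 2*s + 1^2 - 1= 3*s^2 + 2*s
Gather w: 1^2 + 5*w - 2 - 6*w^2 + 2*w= -6*w^2 + 7*w - 1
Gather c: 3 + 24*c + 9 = 24*c + 12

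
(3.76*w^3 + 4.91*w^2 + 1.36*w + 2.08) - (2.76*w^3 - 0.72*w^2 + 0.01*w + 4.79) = 1.0*w^3 + 5.63*w^2 + 1.35*w - 2.71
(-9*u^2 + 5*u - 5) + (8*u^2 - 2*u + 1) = -u^2 + 3*u - 4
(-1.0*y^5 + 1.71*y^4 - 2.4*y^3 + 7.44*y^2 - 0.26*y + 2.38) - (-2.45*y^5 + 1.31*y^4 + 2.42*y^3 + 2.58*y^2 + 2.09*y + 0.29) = 1.45*y^5 + 0.4*y^4 - 4.82*y^3 + 4.86*y^2 - 2.35*y + 2.09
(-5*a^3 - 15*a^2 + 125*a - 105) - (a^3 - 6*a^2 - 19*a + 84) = -6*a^3 - 9*a^2 + 144*a - 189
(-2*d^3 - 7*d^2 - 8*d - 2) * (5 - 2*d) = 4*d^4 + 4*d^3 - 19*d^2 - 36*d - 10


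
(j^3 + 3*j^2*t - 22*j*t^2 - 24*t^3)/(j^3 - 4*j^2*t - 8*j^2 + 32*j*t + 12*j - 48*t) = (j^2 + 7*j*t + 6*t^2)/(j^2 - 8*j + 12)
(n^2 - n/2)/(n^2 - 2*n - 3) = n*(1 - 2*n)/(2*(-n^2 + 2*n + 3))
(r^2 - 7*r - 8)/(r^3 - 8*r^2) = (r + 1)/r^2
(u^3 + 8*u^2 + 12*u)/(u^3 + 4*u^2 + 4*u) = (u + 6)/(u + 2)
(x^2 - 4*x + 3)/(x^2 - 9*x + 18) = (x - 1)/(x - 6)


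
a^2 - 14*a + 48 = (a - 8)*(a - 6)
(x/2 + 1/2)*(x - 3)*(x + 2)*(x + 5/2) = x^4/2 + 5*x^3/4 - 7*x^2/2 - 47*x/4 - 15/2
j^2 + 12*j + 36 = (j + 6)^2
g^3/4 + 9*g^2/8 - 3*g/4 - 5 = (g/4 + 1)*(g - 2)*(g + 5/2)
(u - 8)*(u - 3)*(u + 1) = u^3 - 10*u^2 + 13*u + 24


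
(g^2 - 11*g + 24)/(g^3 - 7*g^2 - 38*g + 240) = (g - 3)/(g^2 + g - 30)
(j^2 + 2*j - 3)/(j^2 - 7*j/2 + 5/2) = 2*(j + 3)/(2*j - 5)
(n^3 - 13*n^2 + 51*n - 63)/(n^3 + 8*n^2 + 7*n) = (n^3 - 13*n^2 + 51*n - 63)/(n*(n^2 + 8*n + 7))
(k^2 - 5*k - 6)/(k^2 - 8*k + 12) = (k + 1)/(k - 2)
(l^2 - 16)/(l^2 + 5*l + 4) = (l - 4)/(l + 1)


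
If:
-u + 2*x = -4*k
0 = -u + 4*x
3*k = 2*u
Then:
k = 0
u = 0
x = 0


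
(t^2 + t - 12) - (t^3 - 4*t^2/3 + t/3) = -t^3 + 7*t^2/3 + 2*t/3 - 12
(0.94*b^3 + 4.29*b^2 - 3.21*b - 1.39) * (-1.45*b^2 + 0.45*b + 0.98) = -1.363*b^5 - 5.7975*b^4 + 7.5062*b^3 + 4.7752*b^2 - 3.7713*b - 1.3622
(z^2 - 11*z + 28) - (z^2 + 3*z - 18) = 46 - 14*z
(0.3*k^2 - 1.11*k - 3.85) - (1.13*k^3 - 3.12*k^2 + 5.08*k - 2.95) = -1.13*k^3 + 3.42*k^2 - 6.19*k - 0.9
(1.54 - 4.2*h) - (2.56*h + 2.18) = -6.76*h - 0.64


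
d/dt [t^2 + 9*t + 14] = 2*t + 9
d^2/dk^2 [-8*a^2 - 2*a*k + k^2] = 2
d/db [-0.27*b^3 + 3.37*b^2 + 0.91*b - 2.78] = -0.81*b^2 + 6.74*b + 0.91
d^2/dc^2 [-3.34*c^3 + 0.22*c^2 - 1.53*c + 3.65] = 0.44 - 20.04*c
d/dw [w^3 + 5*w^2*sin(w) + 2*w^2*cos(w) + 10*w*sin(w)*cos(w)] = -2*w^2*sin(w) + 5*w^2*cos(w) + 3*w^2 + 10*w*sin(w) + 4*w*cos(w) + 10*w*cos(2*w) + 5*sin(2*w)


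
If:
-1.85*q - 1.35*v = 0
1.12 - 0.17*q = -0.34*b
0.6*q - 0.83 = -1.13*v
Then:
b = -3.73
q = -0.88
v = 1.20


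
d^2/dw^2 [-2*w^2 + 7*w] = -4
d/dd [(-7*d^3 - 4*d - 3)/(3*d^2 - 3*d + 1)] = (-21*d^4 + 42*d^3 - 9*d^2 + 18*d - 13)/(9*d^4 - 18*d^3 + 15*d^2 - 6*d + 1)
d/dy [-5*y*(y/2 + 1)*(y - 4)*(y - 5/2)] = -10*y^3 + 135*y^2/4 + 15*y - 50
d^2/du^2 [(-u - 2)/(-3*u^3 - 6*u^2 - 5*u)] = 2*(27*u^5 + 162*u^4 + 309*u^3 + 306*u^2 + 180*u + 50)/(u^3*(27*u^6 + 162*u^5 + 459*u^4 + 756*u^3 + 765*u^2 + 450*u + 125))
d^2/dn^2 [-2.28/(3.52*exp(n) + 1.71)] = (13.723776 - 28.250112*exp(n))*exp(n)/(3.52*exp(n) + 1.71)^3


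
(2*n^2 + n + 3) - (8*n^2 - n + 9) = -6*n^2 + 2*n - 6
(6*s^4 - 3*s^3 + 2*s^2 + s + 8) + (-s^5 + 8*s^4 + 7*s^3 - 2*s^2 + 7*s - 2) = -s^5 + 14*s^4 + 4*s^3 + 8*s + 6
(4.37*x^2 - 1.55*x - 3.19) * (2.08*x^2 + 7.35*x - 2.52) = 9.0896*x^4 + 28.8955*x^3 - 29.0401*x^2 - 19.5405*x + 8.0388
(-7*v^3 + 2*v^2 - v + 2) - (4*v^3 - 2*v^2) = -11*v^3 + 4*v^2 - v + 2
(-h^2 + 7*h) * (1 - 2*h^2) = 2*h^4 - 14*h^3 - h^2 + 7*h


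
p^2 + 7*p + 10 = (p + 2)*(p + 5)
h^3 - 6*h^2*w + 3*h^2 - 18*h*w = h*(h + 3)*(h - 6*w)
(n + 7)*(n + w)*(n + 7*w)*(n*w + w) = n^4*w + 8*n^3*w^2 + 8*n^3*w + 7*n^2*w^3 + 64*n^2*w^2 + 7*n^2*w + 56*n*w^3 + 56*n*w^2 + 49*w^3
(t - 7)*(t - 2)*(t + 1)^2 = t^4 - 7*t^3 - 3*t^2 + 19*t + 14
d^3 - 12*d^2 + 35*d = d*(d - 7)*(d - 5)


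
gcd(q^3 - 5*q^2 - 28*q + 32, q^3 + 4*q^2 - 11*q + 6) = q - 1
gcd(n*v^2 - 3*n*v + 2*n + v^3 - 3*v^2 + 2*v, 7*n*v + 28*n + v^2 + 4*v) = 1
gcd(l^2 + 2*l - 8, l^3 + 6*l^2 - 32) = l^2 + 2*l - 8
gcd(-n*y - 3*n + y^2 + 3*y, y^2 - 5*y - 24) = y + 3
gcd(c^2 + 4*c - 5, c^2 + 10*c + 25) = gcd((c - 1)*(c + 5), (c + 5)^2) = c + 5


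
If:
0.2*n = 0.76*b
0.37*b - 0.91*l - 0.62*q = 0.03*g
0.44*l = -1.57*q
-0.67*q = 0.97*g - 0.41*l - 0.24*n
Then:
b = -7.87905751122859*q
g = -9.60686082030415*q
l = -3.56818181818182*q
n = -29.9404185426686*q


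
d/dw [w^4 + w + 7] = 4*w^3 + 1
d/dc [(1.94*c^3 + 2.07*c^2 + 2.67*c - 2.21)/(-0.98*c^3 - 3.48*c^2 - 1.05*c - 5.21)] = (-4.7226*c^4 + 1.1592*c^3 - 29.7015*c^2 - 36.951*c - 16.2312)/(0.9604*c^6 + 6.8208*c^5 + 14.1684*c^4 + 17.5196*c^3 + 37.3641*c^2 + 10.941*c + 27.1441)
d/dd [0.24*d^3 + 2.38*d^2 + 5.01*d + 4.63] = 0.72*d^2 + 4.76*d + 5.01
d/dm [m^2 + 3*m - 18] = 2*m + 3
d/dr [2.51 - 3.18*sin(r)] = -3.18*cos(r)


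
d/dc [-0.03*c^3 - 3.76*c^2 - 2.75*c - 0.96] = -0.09*c^2 - 7.52*c - 2.75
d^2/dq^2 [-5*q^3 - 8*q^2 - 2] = -30*q - 16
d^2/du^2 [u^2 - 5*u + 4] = 2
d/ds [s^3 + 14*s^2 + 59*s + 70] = 3*s^2 + 28*s + 59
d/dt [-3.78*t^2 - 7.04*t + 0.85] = -7.56*t - 7.04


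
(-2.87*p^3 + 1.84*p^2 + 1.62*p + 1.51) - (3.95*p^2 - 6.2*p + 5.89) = -2.87*p^3 - 2.11*p^2 + 7.82*p - 4.38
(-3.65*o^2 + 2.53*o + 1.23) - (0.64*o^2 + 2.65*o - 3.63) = -4.29*o^2 - 0.12*o + 4.86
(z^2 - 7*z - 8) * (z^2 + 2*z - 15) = z^4 - 5*z^3 - 37*z^2 + 89*z + 120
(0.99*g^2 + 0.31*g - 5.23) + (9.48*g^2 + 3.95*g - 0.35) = 10.47*g^2 + 4.26*g - 5.58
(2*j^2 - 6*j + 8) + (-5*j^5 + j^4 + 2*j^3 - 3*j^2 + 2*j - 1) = -5*j^5 + j^4 + 2*j^3 - j^2 - 4*j + 7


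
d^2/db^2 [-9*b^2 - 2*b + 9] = -18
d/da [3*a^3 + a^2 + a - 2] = 9*a^2 + 2*a + 1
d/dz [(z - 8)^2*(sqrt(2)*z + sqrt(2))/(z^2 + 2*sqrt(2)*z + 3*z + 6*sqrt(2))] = sqrt(2)*(z - 8)*(-(z - 8)*(z + 1)*(2*z + 2*sqrt(2) + 3) + 3*(z - 2)*(z^2 + 2*sqrt(2)*z + 3*z + 6*sqrt(2)))/(z^2 + 2*sqrt(2)*z + 3*z + 6*sqrt(2))^2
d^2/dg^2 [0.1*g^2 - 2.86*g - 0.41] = 0.200000000000000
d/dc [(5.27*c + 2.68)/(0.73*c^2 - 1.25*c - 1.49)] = (3.8471*c^2 - 6.5875*c - (1.46*c - 1.25)*(5.27*c + 2.68) - 7.8523)/(-0.73*c^2 + 1.25*c + 1.49)^2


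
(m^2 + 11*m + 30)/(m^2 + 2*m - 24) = (m + 5)/(m - 4)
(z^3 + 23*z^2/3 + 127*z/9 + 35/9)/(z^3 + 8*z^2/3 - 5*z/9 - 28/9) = (3*z^2 + 16*z + 5)/(3*z^2 + z - 4)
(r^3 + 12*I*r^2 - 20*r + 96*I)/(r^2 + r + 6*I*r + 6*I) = (r^2 + 6*I*r + 16)/(r + 1)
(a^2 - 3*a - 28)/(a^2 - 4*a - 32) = (a - 7)/(a - 8)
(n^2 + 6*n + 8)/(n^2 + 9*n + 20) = (n + 2)/(n + 5)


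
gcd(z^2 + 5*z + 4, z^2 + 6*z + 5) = z + 1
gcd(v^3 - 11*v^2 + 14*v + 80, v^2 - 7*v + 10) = v - 5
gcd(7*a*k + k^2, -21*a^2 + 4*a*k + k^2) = 7*a + k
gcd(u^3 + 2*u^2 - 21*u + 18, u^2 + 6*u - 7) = u - 1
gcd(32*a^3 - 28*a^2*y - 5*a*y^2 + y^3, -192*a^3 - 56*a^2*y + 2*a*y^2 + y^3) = -32*a^2 - 4*a*y + y^2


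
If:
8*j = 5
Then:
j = 5/8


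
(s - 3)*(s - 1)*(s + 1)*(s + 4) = s^4 + s^3 - 13*s^2 - s + 12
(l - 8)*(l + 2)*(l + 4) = l^3 - 2*l^2 - 40*l - 64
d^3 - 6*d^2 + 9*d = d*(d - 3)^2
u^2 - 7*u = u*(u - 7)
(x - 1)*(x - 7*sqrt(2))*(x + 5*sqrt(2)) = x^3 - 2*sqrt(2)*x^2 - x^2 - 70*x + 2*sqrt(2)*x + 70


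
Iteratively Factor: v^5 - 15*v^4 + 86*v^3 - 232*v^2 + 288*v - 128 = (v - 4)*(v^4 - 11*v^3 + 42*v^2 - 64*v + 32) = (v - 4)*(v - 2)*(v^3 - 9*v^2 + 24*v - 16) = (v - 4)^2*(v - 2)*(v^2 - 5*v + 4) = (v - 4)^3*(v - 2)*(v - 1)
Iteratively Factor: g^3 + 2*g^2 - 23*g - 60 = (g + 4)*(g^2 - 2*g - 15) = (g + 3)*(g + 4)*(g - 5)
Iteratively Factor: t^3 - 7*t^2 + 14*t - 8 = (t - 2)*(t^2 - 5*t + 4) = (t - 2)*(t - 1)*(t - 4)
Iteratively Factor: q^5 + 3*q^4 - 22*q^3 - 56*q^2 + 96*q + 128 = (q + 1)*(q^4 + 2*q^3 - 24*q^2 - 32*q + 128) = (q - 4)*(q + 1)*(q^3 + 6*q^2 - 32) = (q - 4)*(q + 1)*(q + 4)*(q^2 + 2*q - 8) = (q - 4)*(q + 1)*(q + 4)^2*(q - 2)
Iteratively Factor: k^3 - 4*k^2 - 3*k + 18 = (k + 2)*(k^2 - 6*k + 9) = (k - 3)*(k + 2)*(k - 3)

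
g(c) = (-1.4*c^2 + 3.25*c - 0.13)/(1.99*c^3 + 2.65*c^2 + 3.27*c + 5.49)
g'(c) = (3.25 - 2.8*c)/(1.99*c^3 + 2.65*c^2 + 3.27*c + 5.49) + (-5.97*c^2 - 5.3*c - 3.27)*(-1.4*c^2 + 3.25*c - 0.13)/(1.99*c^3 + 2.65*c^2 + 3.27*c + 5.49)^2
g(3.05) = -0.03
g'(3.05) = -0.03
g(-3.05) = 0.64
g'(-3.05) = 0.42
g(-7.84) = 0.14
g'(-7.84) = 0.02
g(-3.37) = 0.52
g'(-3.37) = 0.29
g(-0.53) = -0.53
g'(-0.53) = 1.40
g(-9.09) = 0.11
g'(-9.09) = 0.02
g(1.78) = 0.04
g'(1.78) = -0.10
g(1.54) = 0.06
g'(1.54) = -0.11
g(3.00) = -0.03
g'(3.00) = -0.03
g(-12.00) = 0.08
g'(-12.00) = 0.01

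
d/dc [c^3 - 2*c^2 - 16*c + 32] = 3*c^2 - 4*c - 16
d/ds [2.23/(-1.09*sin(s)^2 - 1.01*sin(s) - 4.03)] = (4.8614*sin(s) + 2.2523)*cos(s)/(1.09*sin(s)^2 + 1.01*sin(s) + 4.03)^2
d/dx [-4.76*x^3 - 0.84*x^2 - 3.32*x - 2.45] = -14.28*x^2 - 1.68*x - 3.32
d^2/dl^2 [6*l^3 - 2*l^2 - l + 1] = 36*l - 4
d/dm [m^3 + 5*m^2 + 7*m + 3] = 3*m^2 + 10*m + 7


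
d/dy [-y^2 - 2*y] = -2*y - 2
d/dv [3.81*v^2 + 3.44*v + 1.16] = 7.62*v + 3.44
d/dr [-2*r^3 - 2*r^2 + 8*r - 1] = -6*r^2 - 4*r + 8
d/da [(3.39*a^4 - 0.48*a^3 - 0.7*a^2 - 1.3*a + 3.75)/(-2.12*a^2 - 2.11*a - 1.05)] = (-14.3736*a^5 - 20.4411*a^4 - 12.2124*a^3 + 0.233*a^2 + 17.37*a + 9.2775)/(4.4944*a^4 + 8.9464*a^3 + 8.9041*a^2 + 4.431*a + 1.1025)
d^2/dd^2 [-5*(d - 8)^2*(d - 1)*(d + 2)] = -60*d^2 + 450*d - 460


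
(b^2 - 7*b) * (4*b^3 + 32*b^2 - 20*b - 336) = 4*b^5 + 4*b^4 - 244*b^3 - 196*b^2 + 2352*b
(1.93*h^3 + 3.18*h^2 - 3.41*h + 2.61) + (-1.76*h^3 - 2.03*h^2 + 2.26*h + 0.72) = 0.17*h^3 + 1.15*h^2 - 1.15*h + 3.33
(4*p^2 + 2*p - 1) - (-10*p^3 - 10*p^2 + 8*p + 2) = 10*p^3 + 14*p^2 - 6*p - 3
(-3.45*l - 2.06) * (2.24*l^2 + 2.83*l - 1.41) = -7.728*l^3 - 14.3779*l^2 - 0.965300000000001*l + 2.9046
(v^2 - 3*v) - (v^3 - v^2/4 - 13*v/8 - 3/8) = -v^3 + 5*v^2/4 - 11*v/8 + 3/8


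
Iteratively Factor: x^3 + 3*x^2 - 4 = (x - 1)*(x^2 + 4*x + 4) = (x - 1)*(x + 2)*(x + 2)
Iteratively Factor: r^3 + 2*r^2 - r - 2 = (r - 1)*(r^2 + 3*r + 2) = (r - 1)*(r + 1)*(r + 2)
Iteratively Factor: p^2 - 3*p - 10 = (p + 2)*(p - 5)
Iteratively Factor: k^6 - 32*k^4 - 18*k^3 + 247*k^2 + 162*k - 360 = (k + 3)*(k^5 - 3*k^4 - 23*k^3 + 51*k^2 + 94*k - 120) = (k - 3)*(k + 3)*(k^4 - 23*k^2 - 18*k + 40) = (k - 3)*(k + 2)*(k + 3)*(k^3 - 2*k^2 - 19*k + 20) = (k - 5)*(k - 3)*(k + 2)*(k + 3)*(k^2 + 3*k - 4) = (k - 5)*(k - 3)*(k - 1)*(k + 2)*(k + 3)*(k + 4)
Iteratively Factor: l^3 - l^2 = (l)*(l^2 - l) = l^2*(l - 1)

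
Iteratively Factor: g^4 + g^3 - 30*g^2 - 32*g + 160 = (g - 5)*(g^3 + 6*g^2 - 32) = (g - 5)*(g + 4)*(g^2 + 2*g - 8) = (g - 5)*(g + 4)^2*(g - 2)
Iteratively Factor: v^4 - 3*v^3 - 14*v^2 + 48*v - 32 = (v - 1)*(v^3 - 2*v^2 - 16*v + 32) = (v - 2)*(v - 1)*(v^2 - 16) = (v - 4)*(v - 2)*(v - 1)*(v + 4)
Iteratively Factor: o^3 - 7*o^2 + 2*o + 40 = (o - 5)*(o^2 - 2*o - 8) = (o - 5)*(o + 2)*(o - 4)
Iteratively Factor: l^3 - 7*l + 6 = (l + 3)*(l^2 - 3*l + 2) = (l - 1)*(l + 3)*(l - 2)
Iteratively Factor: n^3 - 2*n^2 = (n)*(n^2 - 2*n) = n^2*(n - 2)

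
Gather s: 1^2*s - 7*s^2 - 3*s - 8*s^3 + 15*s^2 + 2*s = -8*s^3 + 8*s^2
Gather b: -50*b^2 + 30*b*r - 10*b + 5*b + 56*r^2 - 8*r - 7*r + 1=-50*b^2 + b*(30*r - 5) + 56*r^2 - 15*r + 1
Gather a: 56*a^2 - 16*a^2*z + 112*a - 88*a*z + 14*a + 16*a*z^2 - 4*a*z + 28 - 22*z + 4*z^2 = a^2*(56 - 16*z) + a*(16*z^2 - 92*z + 126) + 4*z^2 - 22*z + 28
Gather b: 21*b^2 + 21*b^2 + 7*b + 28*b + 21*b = 42*b^2 + 56*b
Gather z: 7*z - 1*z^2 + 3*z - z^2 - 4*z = -2*z^2 + 6*z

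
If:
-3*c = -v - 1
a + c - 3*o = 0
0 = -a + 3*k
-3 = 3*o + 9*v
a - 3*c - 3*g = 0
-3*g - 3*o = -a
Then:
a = 2/5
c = 1/5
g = -1/15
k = 2/15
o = 1/5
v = -2/5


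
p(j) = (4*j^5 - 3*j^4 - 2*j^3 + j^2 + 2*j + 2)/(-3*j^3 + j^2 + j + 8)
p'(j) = (9*j^2 - 2*j - 1)*(4*j^5 - 3*j^4 - 2*j^3 + j^2 + 2*j + 2)/(-3*j^3 + j^2 + j + 8)^2 + (20*j^4 - 12*j^3 - 6*j^2 + 2*j + 2)/(-3*j^3 + j^2 + j + 8)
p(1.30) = 1.86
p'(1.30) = 10.64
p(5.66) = -39.82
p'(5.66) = -14.41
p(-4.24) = -25.11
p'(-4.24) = 12.04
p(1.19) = 1.07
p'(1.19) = 4.65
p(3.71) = -16.94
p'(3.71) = -8.98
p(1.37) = 2.89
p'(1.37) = 20.12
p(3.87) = -18.42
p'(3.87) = -9.45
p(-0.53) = 0.14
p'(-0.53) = 0.36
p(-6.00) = -50.34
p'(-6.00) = 16.65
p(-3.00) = -12.17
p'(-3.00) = 8.84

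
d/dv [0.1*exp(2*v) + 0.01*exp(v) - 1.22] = (0.2*exp(v) + 0.01)*exp(v)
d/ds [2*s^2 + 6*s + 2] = 4*s + 6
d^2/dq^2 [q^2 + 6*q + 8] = 2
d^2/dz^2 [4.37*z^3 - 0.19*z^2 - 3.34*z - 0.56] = 26.22*z - 0.38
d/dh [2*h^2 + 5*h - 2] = 4*h + 5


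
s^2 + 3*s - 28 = (s - 4)*(s + 7)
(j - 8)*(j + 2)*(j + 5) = j^3 - j^2 - 46*j - 80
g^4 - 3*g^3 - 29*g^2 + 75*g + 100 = (g - 5)*(g - 4)*(g + 1)*(g + 5)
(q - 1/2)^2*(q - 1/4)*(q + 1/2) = q^4 - 3*q^3/4 - q^2/8 + 3*q/16 - 1/32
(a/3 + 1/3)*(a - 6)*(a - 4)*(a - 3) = a^4/3 - 4*a^3 + 41*a^2/3 - 6*a - 24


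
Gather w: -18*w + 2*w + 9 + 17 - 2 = 24 - 16*w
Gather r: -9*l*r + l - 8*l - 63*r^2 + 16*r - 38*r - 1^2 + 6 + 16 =-7*l - 63*r^2 + r*(-9*l - 22) + 21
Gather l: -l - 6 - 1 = -l - 7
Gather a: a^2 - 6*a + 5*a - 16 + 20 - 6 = a^2 - a - 2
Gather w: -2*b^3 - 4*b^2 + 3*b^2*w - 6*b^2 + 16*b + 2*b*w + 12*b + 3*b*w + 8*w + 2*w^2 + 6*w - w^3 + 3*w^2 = -2*b^3 - 10*b^2 + 28*b - w^3 + 5*w^2 + w*(3*b^2 + 5*b + 14)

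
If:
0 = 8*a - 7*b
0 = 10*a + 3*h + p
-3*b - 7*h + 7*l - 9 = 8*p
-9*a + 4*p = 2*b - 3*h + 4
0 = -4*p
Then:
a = -28/149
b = -32/149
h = 280/447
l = 5695/3129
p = 0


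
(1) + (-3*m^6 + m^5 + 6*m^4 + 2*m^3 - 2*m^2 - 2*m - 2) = -3*m^6 + m^5 + 6*m^4 + 2*m^3 - 2*m^2 - 2*m - 1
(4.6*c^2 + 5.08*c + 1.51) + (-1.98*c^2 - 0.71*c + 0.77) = 2.62*c^2 + 4.37*c + 2.28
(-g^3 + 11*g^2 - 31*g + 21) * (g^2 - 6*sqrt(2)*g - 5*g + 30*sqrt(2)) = -g^5 + 6*sqrt(2)*g^4 + 16*g^4 - 96*sqrt(2)*g^3 - 86*g^3 + 176*g^2 + 516*sqrt(2)*g^2 - 1056*sqrt(2)*g - 105*g + 630*sqrt(2)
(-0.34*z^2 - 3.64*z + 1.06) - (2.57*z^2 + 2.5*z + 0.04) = -2.91*z^2 - 6.14*z + 1.02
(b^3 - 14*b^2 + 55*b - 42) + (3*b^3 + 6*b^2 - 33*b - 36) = 4*b^3 - 8*b^2 + 22*b - 78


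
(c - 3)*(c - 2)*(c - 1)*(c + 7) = c^4 + c^3 - 31*c^2 + 71*c - 42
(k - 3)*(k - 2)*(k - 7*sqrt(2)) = k^3 - 7*sqrt(2)*k^2 - 5*k^2 + 6*k + 35*sqrt(2)*k - 42*sqrt(2)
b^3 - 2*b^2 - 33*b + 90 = (b - 5)*(b - 3)*(b + 6)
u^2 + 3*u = u*(u + 3)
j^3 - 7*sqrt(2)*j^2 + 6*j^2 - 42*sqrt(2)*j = j*(j + 6)*(j - 7*sqrt(2))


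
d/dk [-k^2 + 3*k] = 3 - 2*k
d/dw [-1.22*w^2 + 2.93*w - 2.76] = 2.93 - 2.44*w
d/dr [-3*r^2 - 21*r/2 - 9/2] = -6*r - 21/2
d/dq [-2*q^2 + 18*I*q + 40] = -4*q + 18*I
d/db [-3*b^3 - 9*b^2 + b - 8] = -9*b^2 - 18*b + 1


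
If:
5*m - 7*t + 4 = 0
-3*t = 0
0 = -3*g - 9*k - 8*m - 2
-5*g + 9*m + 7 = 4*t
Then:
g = -1/25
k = 113/225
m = -4/5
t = 0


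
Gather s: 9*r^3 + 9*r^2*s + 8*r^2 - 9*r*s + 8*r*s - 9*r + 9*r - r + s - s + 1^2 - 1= 9*r^3 + 8*r^2 - r + s*(9*r^2 - r)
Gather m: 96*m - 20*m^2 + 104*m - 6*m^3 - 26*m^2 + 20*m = -6*m^3 - 46*m^2 + 220*m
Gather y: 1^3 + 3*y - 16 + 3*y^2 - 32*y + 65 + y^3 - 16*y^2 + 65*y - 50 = y^3 - 13*y^2 + 36*y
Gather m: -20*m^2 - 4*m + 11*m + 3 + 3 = -20*m^2 + 7*m + 6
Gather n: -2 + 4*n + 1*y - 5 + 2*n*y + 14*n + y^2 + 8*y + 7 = n*(2*y + 18) + y^2 + 9*y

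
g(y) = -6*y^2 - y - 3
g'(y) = -12*y - 1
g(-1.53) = -15.52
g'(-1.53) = 17.36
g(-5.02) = -149.18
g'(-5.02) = 59.24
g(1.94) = -27.52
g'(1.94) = -24.28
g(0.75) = -7.12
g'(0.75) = -10.00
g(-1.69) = -18.45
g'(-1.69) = 19.28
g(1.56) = -19.16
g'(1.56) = -19.72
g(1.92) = -27.04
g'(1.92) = -24.04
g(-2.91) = -50.90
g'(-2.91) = 33.92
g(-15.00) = -1338.00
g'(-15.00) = 179.00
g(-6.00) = -213.00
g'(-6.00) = 71.00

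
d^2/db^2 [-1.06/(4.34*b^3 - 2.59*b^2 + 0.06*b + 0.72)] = ((27.6024*b - 5.4908)*(4.34*b^3 - 2.59*b^2 + 0.06*b + 0.72) - 1.06*(13.02*b^2 - 5.18*b + 0.06)*(26.04*b^2 - 10.36*b + 0.12))/(4.34*b^3 - 2.59*b^2 + 0.06*b + 0.72)^3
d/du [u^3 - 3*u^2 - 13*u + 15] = 3*u^2 - 6*u - 13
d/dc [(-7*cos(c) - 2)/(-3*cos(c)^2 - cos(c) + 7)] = (-21*sin(c)^2 + 12*cos(c) + 72)*sin(c)/(3*cos(c)^2 + cos(c) - 7)^2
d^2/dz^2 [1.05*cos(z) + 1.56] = -1.05*cos(z)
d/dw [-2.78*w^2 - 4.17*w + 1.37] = -5.56*w - 4.17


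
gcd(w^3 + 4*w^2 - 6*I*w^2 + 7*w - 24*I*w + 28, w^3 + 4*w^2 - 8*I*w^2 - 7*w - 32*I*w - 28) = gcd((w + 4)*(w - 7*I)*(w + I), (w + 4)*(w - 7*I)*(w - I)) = w^2 + w*(4 - 7*I) - 28*I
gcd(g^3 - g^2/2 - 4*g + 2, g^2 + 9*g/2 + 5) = g + 2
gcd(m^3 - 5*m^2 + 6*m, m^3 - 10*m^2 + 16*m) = m^2 - 2*m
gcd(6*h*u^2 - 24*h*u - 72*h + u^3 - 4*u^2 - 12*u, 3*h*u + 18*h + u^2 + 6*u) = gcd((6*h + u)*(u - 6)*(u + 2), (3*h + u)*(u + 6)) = 1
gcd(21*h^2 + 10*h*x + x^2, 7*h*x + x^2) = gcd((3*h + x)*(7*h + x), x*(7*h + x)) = 7*h + x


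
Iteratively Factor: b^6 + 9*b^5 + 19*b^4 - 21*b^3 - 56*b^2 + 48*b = (b - 1)*(b^5 + 10*b^4 + 29*b^3 + 8*b^2 - 48*b) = (b - 1)*(b + 3)*(b^4 + 7*b^3 + 8*b^2 - 16*b) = (b - 1)*(b + 3)*(b + 4)*(b^3 + 3*b^2 - 4*b) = (b - 1)*(b + 3)*(b + 4)^2*(b^2 - b) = (b - 1)^2*(b + 3)*(b + 4)^2*(b)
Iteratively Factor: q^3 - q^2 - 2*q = (q + 1)*(q^2 - 2*q) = (q - 2)*(q + 1)*(q)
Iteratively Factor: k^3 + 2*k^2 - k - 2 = (k + 2)*(k^2 - 1) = (k + 1)*(k + 2)*(k - 1)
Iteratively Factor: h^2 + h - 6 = (h - 2)*(h + 3)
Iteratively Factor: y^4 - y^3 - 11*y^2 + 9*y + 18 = (y + 3)*(y^3 - 4*y^2 + y + 6) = (y + 1)*(y + 3)*(y^2 - 5*y + 6) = (y - 2)*(y + 1)*(y + 3)*(y - 3)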